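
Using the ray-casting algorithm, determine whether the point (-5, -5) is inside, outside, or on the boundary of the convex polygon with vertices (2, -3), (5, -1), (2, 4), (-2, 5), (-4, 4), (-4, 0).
The point (-5, -5) lies strictly outside the polygon

Cast a horizontal ray to the right from the query point and count how many polygon edges it crosses (each edge strictly once or zero times, handled with the usual half-open convention). 
Parity of crossings → even ⇒ outside.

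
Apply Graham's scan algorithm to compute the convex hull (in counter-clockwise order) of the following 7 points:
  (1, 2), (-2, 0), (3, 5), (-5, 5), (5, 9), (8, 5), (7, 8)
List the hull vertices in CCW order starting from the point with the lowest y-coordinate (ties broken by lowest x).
Hull (CCW) = [(-2, 0), (8, 5), (7, 8), (5, 9), (-5, 5)]

Graham scan procedure:
  1. Find the pivot p₀ = point with lowest y (tie → lowest x): (-2, 0).
  2. Sort the remaining points by polar angle around p₀.
  3. Walk through sorted points, maintaining a stack; pop the top while the last three entries make a non-left turn (cross product ≤ 0).
  4. Final stack is the convex hull in CCW order: (-2, 0), (8, 5), (7, 8), (5, 9), (-5, 5).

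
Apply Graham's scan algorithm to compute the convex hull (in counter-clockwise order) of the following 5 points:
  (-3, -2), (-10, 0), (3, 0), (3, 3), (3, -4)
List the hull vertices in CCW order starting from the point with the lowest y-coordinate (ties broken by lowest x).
Hull (CCW) = [(3, -4), (3, 3), (-10, 0)]

Graham scan procedure:
  1. Find the pivot p₀ = point with lowest y (tie → lowest x): (3, -4).
  2. Sort the remaining points by polar angle around p₀.
  3. Walk through sorted points, maintaining a stack; pop the top while the last three entries make a non-left turn (cross product ≤ 0).
  4. Final stack is the convex hull in CCW order: (3, -4), (3, 3), (-10, 0).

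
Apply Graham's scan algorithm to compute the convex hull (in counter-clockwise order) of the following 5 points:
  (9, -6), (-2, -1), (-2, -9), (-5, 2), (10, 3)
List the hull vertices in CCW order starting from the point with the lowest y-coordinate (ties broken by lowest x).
Hull (CCW) = [(-2, -9), (9, -6), (10, 3), (-5, 2)]

Graham scan procedure:
  1. Find the pivot p₀ = point with lowest y (tie → lowest x): (-2, -9).
  2. Sort the remaining points by polar angle around p₀.
  3. Walk through sorted points, maintaining a stack; pop the top while the last three entries make a non-left turn (cross product ≤ 0).
  4. Final stack is the convex hull in CCW order: (-2, -9), (9, -6), (10, 3), (-5, 2).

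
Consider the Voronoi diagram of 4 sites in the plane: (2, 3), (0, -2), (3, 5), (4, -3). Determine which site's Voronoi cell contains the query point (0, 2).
Nearest site = (2, 3)

The Voronoi cell of site s contains exactly those query points closer to s than to any other site. Compute squared distances from q = (0, 2) to each site:
  (2 − 0)² + (3 − 2)² = 5
  (0 − 0)² + (-2 − 2)² = 16
  (3 − 0)² + (5 − 2)² = 18
  (4 − 0)² + (-3 − 2)² = 41
Minimum is attained by (2, 3), so q lies in its Voronoi cell.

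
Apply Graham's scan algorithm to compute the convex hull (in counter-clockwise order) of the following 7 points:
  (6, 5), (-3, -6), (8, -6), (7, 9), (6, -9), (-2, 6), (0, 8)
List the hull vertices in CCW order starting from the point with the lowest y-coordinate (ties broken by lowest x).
Hull (CCW) = [(6, -9), (8, -6), (7, 9), (0, 8), (-2, 6), (-3, -6)]

Graham scan procedure:
  1. Find the pivot p₀ = point with lowest y (tie → lowest x): (6, -9).
  2. Sort the remaining points by polar angle around p₀.
  3. Walk through sorted points, maintaining a stack; pop the top while the last three entries make a non-left turn (cross product ≤ 0).
  4. Final stack is the convex hull in CCW order: (6, -9), (8, -6), (7, 9), (0, 8), (-2, 6), (-3, -6).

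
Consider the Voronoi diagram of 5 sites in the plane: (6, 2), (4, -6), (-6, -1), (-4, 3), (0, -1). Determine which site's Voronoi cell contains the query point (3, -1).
Nearest site = (0, -1)

The Voronoi cell of site s contains exactly those query points closer to s than to any other site. Compute squared distances from q = (3, -1) to each site:
  (0 − 3)² + (-1 − -1)² = 9
  (6 − 3)² + (2 − -1)² = 18
  (4 − 3)² + (-6 − -1)² = 26
  (-4 − 3)² + (3 − -1)² = 65
  (-6 − 3)² + (-1 − -1)² = 81
Minimum is attained by (0, -1), so q lies in its Voronoi cell.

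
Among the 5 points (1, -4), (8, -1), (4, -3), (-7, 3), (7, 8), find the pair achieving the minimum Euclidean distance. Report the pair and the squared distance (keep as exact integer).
Pair = ((1, -4), (4, -3)); squared distance = 10

Compute all C(5, 2) = 10 pairwise squared distances (x_i − x_j)² + (y_i − y_j)². The minimum is 10, attained by the pair ((1, -4), (4, -3)).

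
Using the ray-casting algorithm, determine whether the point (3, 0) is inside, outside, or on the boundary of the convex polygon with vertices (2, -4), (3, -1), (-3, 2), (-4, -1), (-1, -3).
The point (3, 0) lies strictly outside the polygon

Cast a horizontal ray to the right from the query point and count how many polygon edges it crosses (each edge strictly once or zero times, handled with the usual half-open convention). 
Parity of crossings → even ⇒ outside.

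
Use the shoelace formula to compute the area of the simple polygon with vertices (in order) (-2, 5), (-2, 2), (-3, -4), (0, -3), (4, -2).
Area = 57/2

Shoelace formula: Area = (1/2) |Σ_i (x_i · y_{i+1} − x_{i+1} · y_i)| (indices mod n). Compute each cross term:
  (-2)(2) − (-2)(5) = 6
  (-2)(-4) − (-3)(2) = 14
  (-3)(-3) − (0)(-4) = 9
  (0)(-2) − (4)(-3) = 12
  (4)(5) − (-2)(-2) = 16
Sum = 57, so (signed) Area = 57/2 = 57/2, |Area| = 57/2.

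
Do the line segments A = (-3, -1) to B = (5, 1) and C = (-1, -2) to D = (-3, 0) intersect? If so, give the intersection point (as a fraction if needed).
Yes; intersection at (-11/5, -4/5) (t = 1/10 on AB, s = 3/5 on CD)

Parametrize AB as A + t(B − A) = (-3 + 8 t, -1 + 2 t) and CD as C + s(D − C) = (-1 + -2 s, -2 + 2 s). Solve the linear system for (t, s). Determinant = -20 ≠ 0, so a unique intersection of the containing lines exists. Solution: t = 1/10, s = 3/5 — both in [0, 1], so the segments cross. Intersection point: (-11/5, -4/5).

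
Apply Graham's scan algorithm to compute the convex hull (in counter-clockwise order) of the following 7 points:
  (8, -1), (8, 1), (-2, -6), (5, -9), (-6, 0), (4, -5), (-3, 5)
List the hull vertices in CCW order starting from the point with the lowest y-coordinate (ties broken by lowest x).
Hull (CCW) = [(5, -9), (8, -1), (8, 1), (-3, 5), (-6, 0), (-2, -6)]

Graham scan procedure:
  1. Find the pivot p₀ = point with lowest y (tie → lowest x): (5, -9).
  2. Sort the remaining points by polar angle around p₀.
  3. Walk through sorted points, maintaining a stack; pop the top while the last three entries make a non-left turn (cross product ≤ 0).
  4. Final stack is the convex hull in CCW order: (5, -9), (8, -1), (8, 1), (-3, 5), (-6, 0), (-2, -6).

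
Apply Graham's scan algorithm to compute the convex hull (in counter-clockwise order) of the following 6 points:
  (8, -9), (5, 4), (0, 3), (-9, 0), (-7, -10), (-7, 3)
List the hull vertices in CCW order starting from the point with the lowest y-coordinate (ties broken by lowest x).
Hull (CCW) = [(-7, -10), (8, -9), (5, 4), (-7, 3), (-9, 0)]

Graham scan procedure:
  1. Find the pivot p₀ = point with lowest y (tie → lowest x): (-7, -10).
  2. Sort the remaining points by polar angle around p₀.
  3. Walk through sorted points, maintaining a stack; pop the top while the last three entries make a non-left turn (cross product ≤ 0).
  4. Final stack is the convex hull in CCW order: (-7, -10), (8, -9), (5, 4), (-7, 3), (-9, 0).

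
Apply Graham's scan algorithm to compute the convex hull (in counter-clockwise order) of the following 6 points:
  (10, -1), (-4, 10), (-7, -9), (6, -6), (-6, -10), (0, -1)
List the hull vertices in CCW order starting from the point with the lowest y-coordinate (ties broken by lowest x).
Hull (CCW) = [(-6, -10), (6, -6), (10, -1), (-4, 10), (-7, -9)]

Graham scan procedure:
  1. Find the pivot p₀ = point with lowest y (tie → lowest x): (-6, -10).
  2. Sort the remaining points by polar angle around p₀.
  3. Walk through sorted points, maintaining a stack; pop the top while the last three entries make a non-left turn (cross product ≤ 0).
  4. Final stack is the convex hull in CCW order: (-6, -10), (6, -6), (10, -1), (-4, 10), (-7, -9).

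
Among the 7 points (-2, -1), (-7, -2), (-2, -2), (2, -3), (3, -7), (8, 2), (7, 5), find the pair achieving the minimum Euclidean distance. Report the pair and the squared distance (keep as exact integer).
Pair = ((-2, -1), (-2, -2)); squared distance = 1

Compute all C(7, 2) = 21 pairwise squared distances (x_i − x_j)² + (y_i − y_j)². The minimum is 1, attained by the pair ((-2, -1), (-2, -2)).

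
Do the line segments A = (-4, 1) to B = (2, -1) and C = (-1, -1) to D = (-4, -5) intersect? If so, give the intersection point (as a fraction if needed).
No (intersection of containing lines falls outside at least one segment)

Parametrize and solve: t = 3/5, s = -1/5. At least one of these is outside [0, 1], so the segments do not intersect.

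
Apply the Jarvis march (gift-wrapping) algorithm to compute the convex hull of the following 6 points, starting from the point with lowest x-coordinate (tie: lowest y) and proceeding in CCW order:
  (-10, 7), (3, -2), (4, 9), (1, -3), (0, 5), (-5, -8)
Hull (CCW) = [(-10, 7), (-5, -8), (3, -2), (4, 9)]

Jarvis march: at each step, from the current hull vertex p, select the next vertex q as the point such that every other point lies strictly to the left of (or on) the directed line p → q. (Equivalently: for every other point r, the cross product (q − p) × (r − p) ≥ 0.)
Starting point (lowest x, tie lowest y): (-10, 7). Wrap until returning to start. Resulting hull: (-10, 7), (-5, -8), (3, -2), (4, 9).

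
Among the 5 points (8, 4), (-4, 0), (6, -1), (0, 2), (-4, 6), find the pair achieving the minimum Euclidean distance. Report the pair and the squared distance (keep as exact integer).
Pair = ((-4, 0), (0, 2)); squared distance = 20

Compute all C(5, 2) = 10 pairwise squared distances (x_i − x_j)² + (y_i − y_j)². The minimum is 20, attained by the pair ((-4, 0), (0, 2)).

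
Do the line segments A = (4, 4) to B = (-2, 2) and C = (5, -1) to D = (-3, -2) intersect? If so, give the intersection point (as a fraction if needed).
No (intersection of containing lines falls outside at least one segment)

Parametrize and solve: t = 41/10, s = 16/5. At least one of these is outside [0, 1], so the segments do not intersect.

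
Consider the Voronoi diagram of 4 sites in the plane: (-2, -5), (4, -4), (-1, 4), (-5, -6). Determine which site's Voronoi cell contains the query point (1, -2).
Nearest site = (4, -4)

The Voronoi cell of site s contains exactly those query points closer to s than to any other site. Compute squared distances from q = (1, -2) to each site:
  (4 − 1)² + (-4 − -2)² = 13
  (-2 − 1)² + (-5 − -2)² = 18
  (-1 − 1)² + (4 − -2)² = 40
  (-5 − 1)² + (-6 − -2)² = 52
Minimum is attained by (4, -4), so q lies in its Voronoi cell.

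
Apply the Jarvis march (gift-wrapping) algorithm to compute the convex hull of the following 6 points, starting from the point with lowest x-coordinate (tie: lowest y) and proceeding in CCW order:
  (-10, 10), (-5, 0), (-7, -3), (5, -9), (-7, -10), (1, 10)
Hull (CCW) = [(-10, 10), (-7, -10), (5, -9), (1, 10)]

Jarvis march: at each step, from the current hull vertex p, select the next vertex q as the point such that every other point lies strictly to the left of (or on) the directed line p → q. (Equivalently: for every other point r, the cross product (q − p) × (r − p) ≥ 0.)
Starting point (lowest x, tie lowest y): (-10, 10). Wrap until returning to start. Resulting hull: (-10, 10), (-7, -10), (5, -9), (1, 10).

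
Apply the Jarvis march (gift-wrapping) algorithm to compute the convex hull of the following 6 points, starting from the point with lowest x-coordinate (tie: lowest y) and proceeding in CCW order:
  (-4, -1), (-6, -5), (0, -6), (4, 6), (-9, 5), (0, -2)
Hull (CCW) = [(-9, 5), (-6, -5), (0, -6), (4, 6)]

Jarvis march: at each step, from the current hull vertex p, select the next vertex q as the point such that every other point lies strictly to the left of (or on) the directed line p → q. (Equivalently: for every other point r, the cross product (q − p) × (r − p) ≥ 0.)
Starting point (lowest x, tie lowest y): (-9, 5). Wrap until returning to start. Resulting hull: (-9, 5), (-6, -5), (0, -6), (4, 6).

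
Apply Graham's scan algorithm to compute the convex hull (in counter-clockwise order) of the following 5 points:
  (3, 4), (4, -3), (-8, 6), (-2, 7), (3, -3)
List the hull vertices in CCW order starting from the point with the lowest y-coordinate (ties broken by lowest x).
Hull (CCW) = [(3, -3), (4, -3), (3, 4), (-2, 7), (-8, 6)]

Graham scan procedure:
  1. Find the pivot p₀ = point with lowest y (tie → lowest x): (3, -3).
  2. Sort the remaining points by polar angle around p₀.
  3. Walk through sorted points, maintaining a stack; pop the top while the last three entries make a non-left turn (cross product ≤ 0).
  4. Final stack is the convex hull in CCW order: (3, -3), (4, -3), (3, 4), (-2, 7), (-8, 6).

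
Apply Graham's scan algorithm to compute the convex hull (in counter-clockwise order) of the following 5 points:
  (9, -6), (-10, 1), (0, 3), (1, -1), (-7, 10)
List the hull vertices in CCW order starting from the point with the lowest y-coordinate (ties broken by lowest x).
Hull (CCW) = [(9, -6), (-7, 10), (-10, 1)]

Graham scan procedure:
  1. Find the pivot p₀ = point with lowest y (tie → lowest x): (9, -6).
  2. Sort the remaining points by polar angle around p₀.
  3. Walk through sorted points, maintaining a stack; pop the top while the last three entries make a non-left turn (cross product ≤ 0).
  4. Final stack is the convex hull in CCW order: (9, -6), (-7, 10), (-10, 1).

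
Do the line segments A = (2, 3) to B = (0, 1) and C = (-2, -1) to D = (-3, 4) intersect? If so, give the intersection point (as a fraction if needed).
No (intersection of containing lines falls outside at least one segment)

Parametrize and solve: t = 2, s = 0. At least one of these is outside [0, 1], so the segments do not intersect.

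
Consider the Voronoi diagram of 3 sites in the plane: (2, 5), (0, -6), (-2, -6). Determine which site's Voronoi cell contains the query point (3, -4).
Nearest site = (0, -6)

The Voronoi cell of site s contains exactly those query points closer to s than to any other site. Compute squared distances from q = (3, -4) to each site:
  (0 − 3)² + (-6 − -4)² = 13
  (-2 − 3)² + (-6 − -4)² = 29
  (2 − 3)² + (5 − -4)² = 82
Minimum is attained by (0, -6), so q lies in its Voronoi cell.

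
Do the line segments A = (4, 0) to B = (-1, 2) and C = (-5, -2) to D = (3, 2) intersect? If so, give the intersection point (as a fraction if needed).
Yes; intersection at (11/9, 10/9) (t = 5/9 on AB, s = 7/9 on CD)

Parametrize AB as A + t(B − A) = (4 + -5 t, 0 + 2 t) and CD as C + s(D − C) = (-5 + 8 s, -2 + 4 s). Solve the linear system for (t, s). Determinant = 36 ≠ 0, so a unique intersection of the containing lines exists. Solution: t = 5/9, s = 7/9 — both in [0, 1], so the segments cross. Intersection point: (11/9, 10/9).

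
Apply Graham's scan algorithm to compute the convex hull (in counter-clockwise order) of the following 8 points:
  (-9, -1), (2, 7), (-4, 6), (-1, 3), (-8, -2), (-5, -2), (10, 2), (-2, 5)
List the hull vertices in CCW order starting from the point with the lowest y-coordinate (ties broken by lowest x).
Hull (CCW) = [(-8, -2), (-5, -2), (10, 2), (2, 7), (-4, 6), (-9, -1)]

Graham scan procedure:
  1. Find the pivot p₀ = point with lowest y (tie → lowest x): (-8, -2).
  2. Sort the remaining points by polar angle around p₀.
  3. Walk through sorted points, maintaining a stack; pop the top while the last three entries make a non-left turn (cross product ≤ 0).
  4. Final stack is the convex hull in CCW order: (-8, -2), (-5, -2), (10, 2), (2, 7), (-4, 6), (-9, -1).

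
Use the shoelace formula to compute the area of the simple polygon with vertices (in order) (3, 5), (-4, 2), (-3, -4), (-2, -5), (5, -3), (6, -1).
Area = 66

Shoelace formula: Area = (1/2) |Σ_i (x_i · y_{i+1} − x_{i+1} · y_i)| (indices mod n). Compute each cross term:
  (3)(2) − (-4)(5) = 26
  (-4)(-4) − (-3)(2) = 22
  (-3)(-5) − (-2)(-4) = 7
  (-2)(-3) − (5)(-5) = 31
  (5)(-1) − (6)(-3) = 13
  (6)(5) − (3)(-1) = 33
Sum = 132, so (signed) Area = 132/2 = 66, |Area| = 66.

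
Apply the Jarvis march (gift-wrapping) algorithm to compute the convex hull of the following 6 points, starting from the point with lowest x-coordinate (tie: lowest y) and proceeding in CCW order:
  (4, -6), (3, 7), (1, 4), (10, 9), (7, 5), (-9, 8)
Hull (CCW) = [(-9, 8), (4, -6), (10, 9)]

Jarvis march: at each step, from the current hull vertex p, select the next vertex q as the point such that every other point lies strictly to the left of (or on) the directed line p → q. (Equivalently: for every other point r, the cross product (q − p) × (r − p) ≥ 0.)
Starting point (lowest x, tie lowest y): (-9, 8). Wrap until returning to start. Resulting hull: (-9, 8), (4, -6), (10, 9).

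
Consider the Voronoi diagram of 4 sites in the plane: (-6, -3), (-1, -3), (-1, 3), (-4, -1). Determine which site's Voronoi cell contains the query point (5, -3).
Nearest site = (-1, -3)

The Voronoi cell of site s contains exactly those query points closer to s than to any other site. Compute squared distances from q = (5, -3) to each site:
  (-1 − 5)² + (-3 − -3)² = 36
  (-1 − 5)² + (3 − -3)² = 72
  (-4 − 5)² + (-1 − -3)² = 85
  (-6 − 5)² + (-3 − -3)² = 121
Minimum is attained by (-1, -3), so q lies in its Voronoi cell.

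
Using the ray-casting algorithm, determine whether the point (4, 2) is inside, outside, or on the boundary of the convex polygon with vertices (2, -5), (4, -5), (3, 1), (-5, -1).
The point (4, 2) lies strictly outside the polygon

Cast a horizontal ray to the right from the query point and count how many polygon edges it crosses (each edge strictly once or zero times, handled with the usual half-open convention). 
Parity of crossings → even ⇒ outside.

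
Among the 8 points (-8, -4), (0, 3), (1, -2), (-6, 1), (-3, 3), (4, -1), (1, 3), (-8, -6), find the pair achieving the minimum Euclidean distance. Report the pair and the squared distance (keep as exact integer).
Pair = ((0, 3), (1, 3)); squared distance = 1

Compute all C(8, 2) = 28 pairwise squared distances (x_i − x_j)² + (y_i − y_j)². The minimum is 1, attained by the pair ((0, 3), (1, 3)).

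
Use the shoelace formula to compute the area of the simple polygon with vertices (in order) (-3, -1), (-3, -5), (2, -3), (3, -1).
Area = 16

Shoelace formula: Area = (1/2) |Σ_i (x_i · y_{i+1} − x_{i+1} · y_i)| (indices mod n). Compute each cross term:
  (-3)(-5) − (-3)(-1) = 12
  (-3)(-3) − (2)(-5) = 19
  (2)(-1) − (3)(-3) = 7
  (3)(-1) − (-3)(-1) = -6
Sum = 32, so (signed) Area = 32/2 = 16, |Area| = 16.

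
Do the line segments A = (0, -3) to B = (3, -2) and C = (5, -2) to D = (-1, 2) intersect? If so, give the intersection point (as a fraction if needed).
No (intersection of containing lines falls outside at least one segment)

Parametrize and solve: t = 13/9, s = 1/9. At least one of these is outside [0, 1], so the segments do not intersect.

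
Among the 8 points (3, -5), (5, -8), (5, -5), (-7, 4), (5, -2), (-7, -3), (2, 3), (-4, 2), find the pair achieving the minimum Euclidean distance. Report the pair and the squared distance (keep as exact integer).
Pair = ((3, -5), (5, -5)); squared distance = 4

Compute all C(8, 2) = 28 pairwise squared distances (x_i − x_j)² + (y_i − y_j)². The minimum is 4, attained by the pair ((3, -5), (5, -5)).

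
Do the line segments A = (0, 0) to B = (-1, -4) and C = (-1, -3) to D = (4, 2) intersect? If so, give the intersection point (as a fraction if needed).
Yes; intersection at (-2/3, -8/3) (t = 2/3 on AB, s = 1/15 on CD)

Parametrize AB as A + t(B − A) = (0 + -1 t, 0 + -4 t) and CD as C + s(D − C) = (-1 + 5 s, -3 + 5 s). Solve the linear system for (t, s). Determinant = -15 ≠ 0, so a unique intersection of the containing lines exists. Solution: t = 2/3, s = 1/15 — both in [0, 1], so the segments cross. Intersection point: (-2/3, -8/3).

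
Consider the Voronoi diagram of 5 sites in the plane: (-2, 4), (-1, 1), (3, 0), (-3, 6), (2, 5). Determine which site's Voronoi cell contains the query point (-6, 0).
Nearest site = (-1, 1)

The Voronoi cell of site s contains exactly those query points closer to s than to any other site. Compute squared distances from q = (-6, 0) to each site:
  (-1 − -6)² + (1 − 0)² = 26
  (-2 − -6)² + (4 − 0)² = 32
  (-3 − -6)² + (6 − 0)² = 45
  (3 − -6)² + (0 − 0)² = 81
  (2 − -6)² + (5 − 0)² = 89
Minimum is attained by (-1, 1), so q lies in its Voronoi cell.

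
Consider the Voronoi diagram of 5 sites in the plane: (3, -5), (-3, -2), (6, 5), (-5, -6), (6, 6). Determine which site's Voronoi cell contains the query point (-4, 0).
Nearest site = (-3, -2)

The Voronoi cell of site s contains exactly those query points closer to s than to any other site. Compute squared distances from q = (-4, 0) to each site:
  (-3 − -4)² + (-2 − 0)² = 5
  (-5 − -4)² + (-6 − 0)² = 37
  (3 − -4)² + (-5 − 0)² = 74
  (6 − -4)² + (5 − 0)² = 125
  (6 − -4)² + (6 − 0)² = 136
Minimum is attained by (-3, -2), so q lies in its Voronoi cell.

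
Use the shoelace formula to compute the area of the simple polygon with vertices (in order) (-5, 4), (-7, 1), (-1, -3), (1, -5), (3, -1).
Area = 37

Shoelace formula: Area = (1/2) |Σ_i (x_i · y_{i+1} − x_{i+1} · y_i)| (indices mod n). Compute each cross term:
  (-5)(1) − (-7)(4) = 23
  (-7)(-3) − (-1)(1) = 22
  (-1)(-5) − (1)(-3) = 8
  (1)(-1) − (3)(-5) = 14
  (3)(4) − (-5)(-1) = 7
Sum = 74, so (signed) Area = 74/2 = 37, |Area| = 37.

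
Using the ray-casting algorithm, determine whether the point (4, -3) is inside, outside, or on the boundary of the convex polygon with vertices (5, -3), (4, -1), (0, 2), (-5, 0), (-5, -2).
The point (4, -3) lies strictly outside the polygon

Cast a horizontal ray to the right from the query point and count how many polygon edges it crosses (each edge strictly once or zero times, handled with the usual half-open convention). 
Parity of crossings → even ⇒ outside.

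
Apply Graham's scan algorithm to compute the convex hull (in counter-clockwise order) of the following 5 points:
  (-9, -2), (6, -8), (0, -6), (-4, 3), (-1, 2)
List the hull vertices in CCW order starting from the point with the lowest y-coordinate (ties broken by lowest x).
Hull (CCW) = [(6, -8), (-1, 2), (-4, 3), (-9, -2), (0, -6)]

Graham scan procedure:
  1. Find the pivot p₀ = point with lowest y (tie → lowest x): (6, -8).
  2. Sort the remaining points by polar angle around p₀.
  3. Walk through sorted points, maintaining a stack; pop the top while the last three entries make a non-left turn (cross product ≤ 0).
  4. Final stack is the convex hull in CCW order: (6, -8), (-1, 2), (-4, 3), (-9, -2), (0, -6).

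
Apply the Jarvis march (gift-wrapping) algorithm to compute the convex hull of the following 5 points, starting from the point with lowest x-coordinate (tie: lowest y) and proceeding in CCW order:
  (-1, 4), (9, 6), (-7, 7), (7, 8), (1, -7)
Hull (CCW) = [(-7, 7), (1, -7), (9, 6), (7, 8)]

Jarvis march: at each step, from the current hull vertex p, select the next vertex q as the point such that every other point lies strictly to the left of (or on) the directed line p → q. (Equivalently: for every other point r, the cross product (q − p) × (r − p) ≥ 0.)
Starting point (lowest x, tie lowest y): (-7, 7). Wrap until returning to start. Resulting hull: (-7, 7), (1, -7), (9, 6), (7, 8).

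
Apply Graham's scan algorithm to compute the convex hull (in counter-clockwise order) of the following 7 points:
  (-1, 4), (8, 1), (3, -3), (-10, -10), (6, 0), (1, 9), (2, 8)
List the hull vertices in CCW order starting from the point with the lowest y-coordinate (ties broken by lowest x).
Hull (CCW) = [(-10, -10), (3, -3), (8, 1), (2, 8), (1, 9)]

Graham scan procedure:
  1. Find the pivot p₀ = point with lowest y (tie → lowest x): (-10, -10).
  2. Sort the remaining points by polar angle around p₀.
  3. Walk through sorted points, maintaining a stack; pop the top while the last three entries make a non-left turn (cross product ≤ 0).
  4. Final stack is the convex hull in CCW order: (-10, -10), (3, -3), (8, 1), (2, 8), (1, 9).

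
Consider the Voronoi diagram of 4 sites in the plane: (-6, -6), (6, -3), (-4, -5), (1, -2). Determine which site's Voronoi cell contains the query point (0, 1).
Nearest site = (1, -2)

The Voronoi cell of site s contains exactly those query points closer to s than to any other site. Compute squared distances from q = (0, 1) to each site:
  (1 − 0)² + (-2 − 1)² = 10
  (-4 − 0)² + (-5 − 1)² = 52
  (6 − 0)² + (-3 − 1)² = 52
  (-6 − 0)² + (-6 − 1)² = 85
Minimum is attained by (1, -2), so q lies in its Voronoi cell.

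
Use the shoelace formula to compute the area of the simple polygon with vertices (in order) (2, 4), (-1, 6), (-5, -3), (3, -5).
Area = 105/2

Shoelace formula: Area = (1/2) |Σ_i (x_i · y_{i+1} − x_{i+1} · y_i)| (indices mod n). Compute each cross term:
  (2)(6) − (-1)(4) = 16
  (-1)(-3) − (-5)(6) = 33
  (-5)(-5) − (3)(-3) = 34
  (3)(4) − (2)(-5) = 22
Sum = 105, so (signed) Area = 105/2 = 105/2, |Area| = 105/2.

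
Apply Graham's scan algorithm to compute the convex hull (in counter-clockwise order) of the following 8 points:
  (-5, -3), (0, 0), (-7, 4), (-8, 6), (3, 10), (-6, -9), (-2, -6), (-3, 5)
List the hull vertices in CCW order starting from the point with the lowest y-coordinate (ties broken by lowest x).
Hull (CCW) = [(-6, -9), (-2, -6), (0, 0), (3, 10), (-8, 6)]

Graham scan procedure:
  1. Find the pivot p₀ = point with lowest y (tie → lowest x): (-6, -9).
  2. Sort the remaining points by polar angle around p₀.
  3. Walk through sorted points, maintaining a stack; pop the top while the last three entries make a non-left turn (cross product ≤ 0).
  4. Final stack is the convex hull in CCW order: (-6, -9), (-2, -6), (0, 0), (3, 10), (-8, 6).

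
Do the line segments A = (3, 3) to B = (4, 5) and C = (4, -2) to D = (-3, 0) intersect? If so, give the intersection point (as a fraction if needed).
No (intersection of containing lines falls outside at least one segment)

Parametrize and solve: t = -33/16, s = 7/16. At least one of these is outside [0, 1], so the segments do not intersect.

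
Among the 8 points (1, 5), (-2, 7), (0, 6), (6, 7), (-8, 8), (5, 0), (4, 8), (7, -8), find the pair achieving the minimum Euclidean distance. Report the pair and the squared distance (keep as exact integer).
Pair = ((1, 5), (0, 6)); squared distance = 2

Compute all C(8, 2) = 28 pairwise squared distances (x_i − x_j)² + (y_i − y_j)². The minimum is 2, attained by the pair ((1, 5), (0, 6)).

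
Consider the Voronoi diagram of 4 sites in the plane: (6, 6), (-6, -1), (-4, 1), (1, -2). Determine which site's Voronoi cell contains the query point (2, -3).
Nearest site = (1, -2)

The Voronoi cell of site s contains exactly those query points closer to s than to any other site. Compute squared distances from q = (2, -3) to each site:
  (1 − 2)² + (-2 − -3)² = 2
  (-4 − 2)² + (1 − -3)² = 52
  (-6 − 2)² + (-1 − -3)² = 68
  (6 − 2)² + (6 − -3)² = 97
Minimum is attained by (1, -2), so q lies in its Voronoi cell.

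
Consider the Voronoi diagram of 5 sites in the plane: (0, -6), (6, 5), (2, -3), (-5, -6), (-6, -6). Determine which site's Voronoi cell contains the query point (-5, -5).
Nearest site = (-5, -6)

The Voronoi cell of site s contains exactly those query points closer to s than to any other site. Compute squared distances from q = (-5, -5) to each site:
  (-5 − -5)² + (-6 − -5)² = 1
  (-6 − -5)² + (-6 − -5)² = 2
  (0 − -5)² + (-6 − -5)² = 26
  (2 − -5)² + (-3 − -5)² = 53
  (6 − -5)² + (5 − -5)² = 221
Minimum is attained by (-5, -6), so q lies in its Voronoi cell.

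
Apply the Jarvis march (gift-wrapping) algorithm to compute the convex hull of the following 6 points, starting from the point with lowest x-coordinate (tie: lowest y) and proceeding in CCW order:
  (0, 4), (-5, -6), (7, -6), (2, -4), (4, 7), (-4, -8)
Hull (CCW) = [(-5, -6), (-4, -8), (7, -6), (4, 7), (0, 4)]

Jarvis march: at each step, from the current hull vertex p, select the next vertex q as the point such that every other point lies strictly to the left of (or on) the directed line p → q. (Equivalently: for every other point r, the cross product (q − p) × (r − p) ≥ 0.)
Starting point (lowest x, tie lowest y): (-5, -6). Wrap until returning to start. Resulting hull: (-5, -6), (-4, -8), (7, -6), (4, 7), (0, 4).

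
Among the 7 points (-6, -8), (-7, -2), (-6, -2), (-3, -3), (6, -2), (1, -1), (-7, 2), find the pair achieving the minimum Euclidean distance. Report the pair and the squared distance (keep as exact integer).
Pair = ((-7, -2), (-6, -2)); squared distance = 1

Compute all C(7, 2) = 21 pairwise squared distances (x_i − x_j)² + (y_i − y_j)². The minimum is 1, attained by the pair ((-7, -2), (-6, -2)).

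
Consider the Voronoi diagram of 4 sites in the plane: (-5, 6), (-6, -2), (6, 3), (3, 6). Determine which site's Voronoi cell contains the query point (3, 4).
Nearest site = (3, 6)

The Voronoi cell of site s contains exactly those query points closer to s than to any other site. Compute squared distances from q = (3, 4) to each site:
  (3 − 3)² + (6 − 4)² = 4
  (6 − 3)² + (3 − 4)² = 10
  (-5 − 3)² + (6 − 4)² = 68
  (-6 − 3)² + (-2 − 4)² = 117
Minimum is attained by (3, 6), so q lies in its Voronoi cell.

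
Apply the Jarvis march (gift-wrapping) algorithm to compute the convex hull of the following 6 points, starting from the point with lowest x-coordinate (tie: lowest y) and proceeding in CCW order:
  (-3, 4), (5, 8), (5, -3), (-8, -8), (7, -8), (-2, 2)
Hull (CCW) = [(-8, -8), (7, -8), (5, 8), (-3, 4)]

Jarvis march: at each step, from the current hull vertex p, select the next vertex q as the point such that every other point lies strictly to the left of (or on) the directed line p → q. (Equivalently: for every other point r, the cross product (q − p) × (r − p) ≥ 0.)
Starting point (lowest x, tie lowest y): (-8, -8). Wrap until returning to start. Resulting hull: (-8, -8), (7, -8), (5, 8), (-3, 4).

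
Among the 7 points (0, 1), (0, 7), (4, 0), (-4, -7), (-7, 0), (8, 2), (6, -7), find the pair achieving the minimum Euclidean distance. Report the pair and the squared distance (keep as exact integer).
Pair = ((0, 1), (4, 0)); squared distance = 17

Compute all C(7, 2) = 21 pairwise squared distances (x_i − x_j)² + (y_i − y_j)². The minimum is 17, attained by the pair ((0, 1), (4, 0)).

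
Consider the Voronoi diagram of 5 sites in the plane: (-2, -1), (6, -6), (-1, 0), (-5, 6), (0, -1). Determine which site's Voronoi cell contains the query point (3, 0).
Nearest site = (0, -1)

The Voronoi cell of site s contains exactly those query points closer to s than to any other site. Compute squared distances from q = (3, 0) to each site:
  (0 − 3)² + (-1 − 0)² = 10
  (-1 − 3)² + (0 − 0)² = 16
  (-2 − 3)² + (-1 − 0)² = 26
  (6 − 3)² + (-6 − 0)² = 45
  (-5 − 3)² + (6 − 0)² = 100
Minimum is attained by (0, -1), so q lies in its Voronoi cell.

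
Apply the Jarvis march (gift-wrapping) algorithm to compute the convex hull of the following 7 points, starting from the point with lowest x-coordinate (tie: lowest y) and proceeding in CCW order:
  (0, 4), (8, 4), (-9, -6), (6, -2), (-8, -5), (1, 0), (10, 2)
Hull (CCW) = [(-9, -6), (6, -2), (10, 2), (8, 4), (0, 4)]

Jarvis march: at each step, from the current hull vertex p, select the next vertex q as the point such that every other point lies strictly to the left of (or on) the directed line p → q. (Equivalently: for every other point r, the cross product (q − p) × (r − p) ≥ 0.)
Starting point (lowest x, tie lowest y): (-9, -6). Wrap until returning to start. Resulting hull: (-9, -6), (6, -2), (10, 2), (8, 4), (0, 4).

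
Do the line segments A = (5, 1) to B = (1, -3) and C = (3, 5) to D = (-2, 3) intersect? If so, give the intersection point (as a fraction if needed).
No (intersection of containing lines falls outside at least one segment)

Parametrize and solve: t = -2, s = -2. At least one of these is outside [0, 1], so the segments do not intersect.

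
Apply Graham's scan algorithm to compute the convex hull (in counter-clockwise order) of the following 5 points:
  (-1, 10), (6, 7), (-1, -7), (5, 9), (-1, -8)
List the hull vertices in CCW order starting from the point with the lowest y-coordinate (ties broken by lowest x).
Hull (CCW) = [(-1, -8), (6, 7), (5, 9), (-1, 10)]

Graham scan procedure:
  1. Find the pivot p₀ = point with lowest y (tie → lowest x): (-1, -8).
  2. Sort the remaining points by polar angle around p₀.
  3. Walk through sorted points, maintaining a stack; pop the top while the last three entries make a non-left turn (cross product ≤ 0).
  4. Final stack is the convex hull in CCW order: (-1, -8), (6, 7), (5, 9), (-1, 10).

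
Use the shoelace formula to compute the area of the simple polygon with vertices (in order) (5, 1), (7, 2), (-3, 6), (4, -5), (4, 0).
Area = 33

Shoelace formula: Area = (1/2) |Σ_i (x_i · y_{i+1} − x_{i+1} · y_i)| (indices mod n). Compute each cross term:
  (5)(2) − (7)(1) = 3
  (7)(6) − (-3)(2) = 48
  (-3)(-5) − (4)(6) = -9
  (4)(0) − (4)(-5) = 20
  (4)(1) − (5)(0) = 4
Sum = 66, so (signed) Area = 66/2 = 33, |Area| = 33.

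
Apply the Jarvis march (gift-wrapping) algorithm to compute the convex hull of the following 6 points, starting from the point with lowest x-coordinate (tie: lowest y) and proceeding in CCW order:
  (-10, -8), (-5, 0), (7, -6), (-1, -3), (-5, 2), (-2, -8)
Hull (CCW) = [(-10, -8), (-2, -8), (7, -6), (-5, 2)]

Jarvis march: at each step, from the current hull vertex p, select the next vertex q as the point such that every other point lies strictly to the left of (or on) the directed line p → q. (Equivalently: for every other point r, the cross product (q − p) × (r − p) ≥ 0.)
Starting point (lowest x, tie lowest y): (-10, -8). Wrap until returning to start. Resulting hull: (-10, -8), (-2, -8), (7, -6), (-5, 2).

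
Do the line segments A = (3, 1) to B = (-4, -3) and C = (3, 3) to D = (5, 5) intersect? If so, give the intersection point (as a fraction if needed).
No (intersection of containing lines falls outside at least one segment)

Parametrize and solve: t = 2/3, s = -7/3. At least one of these is outside [0, 1], so the segments do not intersect.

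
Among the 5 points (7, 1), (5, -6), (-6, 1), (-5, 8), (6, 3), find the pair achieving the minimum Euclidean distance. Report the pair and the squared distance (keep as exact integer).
Pair = ((7, 1), (6, 3)); squared distance = 5

Compute all C(5, 2) = 10 pairwise squared distances (x_i − x_j)² + (y_i − y_j)². The minimum is 5, attained by the pair ((7, 1), (6, 3)).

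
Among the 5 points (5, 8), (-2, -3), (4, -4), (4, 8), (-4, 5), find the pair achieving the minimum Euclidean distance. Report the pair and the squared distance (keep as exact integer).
Pair = ((5, 8), (4, 8)); squared distance = 1

Compute all C(5, 2) = 10 pairwise squared distances (x_i − x_j)² + (y_i − y_j)². The minimum is 1, attained by the pair ((5, 8), (4, 8)).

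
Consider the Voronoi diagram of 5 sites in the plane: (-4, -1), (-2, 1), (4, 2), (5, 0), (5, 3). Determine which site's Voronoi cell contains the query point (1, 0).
Nearest site = (-2, 1)

The Voronoi cell of site s contains exactly those query points closer to s than to any other site. Compute squared distances from q = (1, 0) to each site:
  (-2 − 1)² + (1 − 0)² = 10
  (4 − 1)² + (2 − 0)² = 13
  (5 − 1)² + (0 − 0)² = 16
  (5 − 1)² + (3 − 0)² = 25
  (-4 − 1)² + (-1 − 0)² = 26
Minimum is attained by (-2, 1), so q lies in its Voronoi cell.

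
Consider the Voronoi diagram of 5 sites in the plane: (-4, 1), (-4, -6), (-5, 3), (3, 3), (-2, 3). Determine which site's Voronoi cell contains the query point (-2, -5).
Nearest site = (-4, -6)

The Voronoi cell of site s contains exactly those query points closer to s than to any other site. Compute squared distances from q = (-2, -5) to each site:
  (-4 − -2)² + (-6 − -5)² = 5
  (-4 − -2)² + (1 − -5)² = 40
  (-2 − -2)² + (3 − -5)² = 64
  (-5 − -2)² + (3 − -5)² = 73
  (3 − -2)² + (3 − -5)² = 89
Minimum is attained by (-4, -6), so q lies in its Voronoi cell.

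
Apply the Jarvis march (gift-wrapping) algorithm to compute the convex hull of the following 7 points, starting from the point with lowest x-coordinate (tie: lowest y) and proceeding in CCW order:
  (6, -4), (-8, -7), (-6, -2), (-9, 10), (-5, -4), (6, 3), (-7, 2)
Hull (CCW) = [(-9, 10), (-8, -7), (6, -4), (6, 3)]

Jarvis march: at each step, from the current hull vertex p, select the next vertex q as the point such that every other point lies strictly to the left of (or on) the directed line p → q. (Equivalently: for every other point r, the cross product (q − p) × (r − p) ≥ 0.)
Starting point (lowest x, tie lowest y): (-9, 10). Wrap until returning to start. Resulting hull: (-9, 10), (-8, -7), (6, -4), (6, 3).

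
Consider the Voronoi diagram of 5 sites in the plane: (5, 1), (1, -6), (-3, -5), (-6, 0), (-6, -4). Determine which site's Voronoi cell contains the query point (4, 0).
Nearest site = (5, 1)

The Voronoi cell of site s contains exactly those query points closer to s than to any other site. Compute squared distances from q = (4, 0) to each site:
  (5 − 4)² + (1 − 0)² = 2
  (1 − 4)² + (-6 − 0)² = 45
  (-3 − 4)² + (-5 − 0)² = 74
  (-6 − 4)² + (0 − 0)² = 100
  (-6 − 4)² + (-4 − 0)² = 116
Minimum is attained by (5, 1), so q lies in its Voronoi cell.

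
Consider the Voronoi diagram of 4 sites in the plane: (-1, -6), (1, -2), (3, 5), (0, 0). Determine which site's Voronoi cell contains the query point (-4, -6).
Nearest site = (-1, -6)

The Voronoi cell of site s contains exactly those query points closer to s than to any other site. Compute squared distances from q = (-4, -6) to each site:
  (-1 − -4)² + (-6 − -6)² = 9
  (1 − -4)² + (-2 − -6)² = 41
  (0 − -4)² + (0 − -6)² = 52
  (3 − -4)² + (5 − -6)² = 170
Minimum is attained by (-1, -6), so q lies in its Voronoi cell.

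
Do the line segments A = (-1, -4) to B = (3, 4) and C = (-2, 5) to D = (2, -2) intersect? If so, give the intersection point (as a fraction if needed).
Yes; intersection at (14/15, -2/15) (t = 29/60 on AB, s = 11/15 on CD)

Parametrize AB as A + t(B − A) = (-1 + 4 t, -4 + 8 t) and CD as C + s(D − C) = (-2 + 4 s, 5 + -7 s). Solve the linear system for (t, s). Determinant = 60 ≠ 0, so a unique intersection of the containing lines exists. Solution: t = 29/60, s = 11/15 — both in [0, 1], so the segments cross. Intersection point: (14/15, -2/15).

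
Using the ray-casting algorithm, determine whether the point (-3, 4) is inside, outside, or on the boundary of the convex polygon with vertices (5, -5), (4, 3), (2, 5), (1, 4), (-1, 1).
The point (-3, 4) lies strictly outside the polygon

Cast a horizontal ray to the right from the query point and count how many polygon edges it crosses (each edge strictly once or zero times, handled with the usual half-open convention). 
Parity of crossings → even ⇒ outside.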